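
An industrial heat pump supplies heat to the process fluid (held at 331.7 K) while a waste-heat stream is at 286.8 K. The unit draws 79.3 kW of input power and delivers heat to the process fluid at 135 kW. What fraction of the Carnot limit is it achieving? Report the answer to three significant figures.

0.230

COP_actual = Q̇_H/Ẇ = 135.0/79.30 = 1.702.
The reservoir spacing is ΔT = 331.7 − 286.8 = 44.90 K.
COP_Carnot = T_H/ΔT = 331.70/44.90 = 7.388.
η_II = COP_actual/COP_Carnot = 1.702/7.388 = 0.2304.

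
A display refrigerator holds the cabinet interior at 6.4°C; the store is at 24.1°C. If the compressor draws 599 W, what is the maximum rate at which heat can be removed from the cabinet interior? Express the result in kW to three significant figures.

In absolute terms T_C = 279.55 K and T_H = 297.25 K, so ΔT = 17.70 K.
COP_Carnot = T_C/ΔT = 279.55/17.70 = 15.79.
Q̇_max = COP_Carnot × Ẇ = 15.79 × 599.0 W = 9460 W = 9.460 kW.

9.46 kW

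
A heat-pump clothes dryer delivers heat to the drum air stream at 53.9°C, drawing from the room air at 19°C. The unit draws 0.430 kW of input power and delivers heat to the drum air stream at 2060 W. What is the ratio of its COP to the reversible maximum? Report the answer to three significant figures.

Converting, Q̇_H = 2060 W = 2.060 kW, so COP_actual = Q̇_H/Ẇ = 2.060/0.4300 = 4.791.
In absolute terms T_C = 292.15 K and T_H = 327.05 K, so ΔT = 34.90 K.
COP_Carnot = T_H/ΔT = 327.05/34.90 = 9.371.
η_II = COP_actual/COP_Carnot = 4.791/9.371 = 0.5112.

0.511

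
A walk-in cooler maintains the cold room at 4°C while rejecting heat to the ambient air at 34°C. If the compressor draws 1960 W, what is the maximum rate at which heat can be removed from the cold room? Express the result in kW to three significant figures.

In absolute terms T_C = 277.15 K and T_H = 307.15 K, so ΔT = 30.00 K.
COP_Carnot = T_C/ΔT = 277.15/30.00 = 9.238.
Q̇_max = COP_Carnot × Ẇ = 9.238 × 1960 W = 18110 W = 18.11 kW.

18.1 kW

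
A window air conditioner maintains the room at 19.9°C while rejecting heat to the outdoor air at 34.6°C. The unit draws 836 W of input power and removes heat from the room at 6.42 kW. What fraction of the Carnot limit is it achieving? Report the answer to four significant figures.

0.3852

Converting, Q̇_C = 6.420 kW = 6420 W, so COP_actual = Q̇_C/Ẇ = 6420/836.0 = 7.679.
In absolute terms T_C = 293.05 K and T_H = 307.75 K, so ΔT = 14.70 K.
COP_Carnot = T_C/ΔT = 293.05/14.70 = 19.94.
η_II = COP_actual/COP_Carnot = 7.679/19.94 = 0.3852.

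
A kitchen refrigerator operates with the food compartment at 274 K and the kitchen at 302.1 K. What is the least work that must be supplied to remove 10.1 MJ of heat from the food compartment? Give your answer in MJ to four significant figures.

The reservoir spacing is ΔT = 302.1 − 274 = 28.10 K.
The reversible limit is COP_R = T_C/ΔT = 9.751, so W_min = Q_C/COP = Q_C·ΔT/T_C.
W_min = 10.10 × 28.10/274.00 = 1.036 MJ.

1.036 MJ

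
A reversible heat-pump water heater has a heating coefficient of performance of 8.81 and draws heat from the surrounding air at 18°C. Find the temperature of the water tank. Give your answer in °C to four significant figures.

COP_HP = T_H/(T_H − T_C) rearranges to T_H = COP·T_C/(COP − 1).
With T_C = 291.15 K, T_H = 8.81 × 291.15/7.810 = 328.43 K.
Converting, 328.43 K = 55.28°C.

55.28 °C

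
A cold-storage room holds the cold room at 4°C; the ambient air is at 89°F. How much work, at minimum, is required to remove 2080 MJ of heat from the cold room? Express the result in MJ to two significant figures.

In absolute terms T_C = 277.15 K and T_H = 304.82 K, so ΔT = 27.67 K.
The reversible limit is COP_R = T_C/ΔT = 10.02, so W_min = Q_C/COP = Q_C·ΔT/T_C.
W_min = 2080 × 27.67/277.15 = 207.6 MJ.

210 MJ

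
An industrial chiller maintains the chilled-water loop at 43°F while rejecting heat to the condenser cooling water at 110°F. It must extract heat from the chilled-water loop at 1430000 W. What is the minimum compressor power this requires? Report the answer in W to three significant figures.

In absolute terms T_C = 279.26 K and T_H = 316.48 K, so ΔT = 37.22 K.
COP_Carnot = T_C/ΔT = 279.26/37.22 = 7.503.
Ẇ_min = Q̇/COP_Carnot = 1430000/7.503 = 190600 W.

191000 W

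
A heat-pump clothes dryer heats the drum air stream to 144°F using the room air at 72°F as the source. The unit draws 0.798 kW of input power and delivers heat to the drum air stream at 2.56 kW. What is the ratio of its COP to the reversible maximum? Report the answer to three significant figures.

0.383

COP_actual = Q̇_H/Ẇ = 2.560/0.7980 = 3.208.
In absolute terms T_C = 295.37 K and T_H = 335.37 K, so ΔT = 40.00 K.
COP_Carnot = T_H/ΔT = 335.37/40.00 = 8.384.
η_II = COP_actual/COP_Carnot = 3.208/8.384 = 0.3826.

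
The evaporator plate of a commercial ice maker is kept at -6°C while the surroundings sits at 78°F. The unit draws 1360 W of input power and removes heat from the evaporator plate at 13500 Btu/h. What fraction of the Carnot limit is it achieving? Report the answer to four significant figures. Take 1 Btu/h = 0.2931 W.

Converting, Q̇_C = 13500 Btu/h = 3957 W, so COP_actual = Q̇_C/Ẇ = 3957/1360 = 2.909.
In absolute terms T_C = 267.15 K and T_H = 298.71 K, so ΔT = 31.56 K.
COP_Carnot = T_C/ΔT = 267.15/31.56 = 8.466.
η_II = COP_actual/COP_Carnot = 2.909/8.466 = 0.3437.

0.3437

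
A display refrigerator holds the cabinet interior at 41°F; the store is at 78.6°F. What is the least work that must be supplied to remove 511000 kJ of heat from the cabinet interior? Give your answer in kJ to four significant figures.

38380 kJ

In absolute terms T_C = 278.15 K and T_H = 299.04 K, so ΔT = 20.89 K.
The reversible limit is COP_R = T_C/ΔT = 13.32, so W_min = Q_C/COP = Q_C·ΔT/T_C.
W_min = 511000 × 20.89/278.15 = 38380 kJ.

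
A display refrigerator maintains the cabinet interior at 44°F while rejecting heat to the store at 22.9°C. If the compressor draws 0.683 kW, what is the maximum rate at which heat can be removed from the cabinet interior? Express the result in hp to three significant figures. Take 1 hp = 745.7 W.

In absolute terms T_C = 279.82 K and T_H = 296.05 K, so ΔT = 16.23 K.
COP_Carnot = T_C/ΔT = 279.82/16.23 = 17.24.
Q̇_max = COP_Carnot × Ẇ = 17.24 × 0.6830 kW = 11.77 kW = 15.79 hp.

15.8 hp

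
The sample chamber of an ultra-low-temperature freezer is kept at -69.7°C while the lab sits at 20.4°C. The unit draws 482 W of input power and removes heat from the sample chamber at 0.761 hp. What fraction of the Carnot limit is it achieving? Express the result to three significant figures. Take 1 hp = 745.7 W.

Converting, Q̇_C = 0.7610 hp = 567.5 W, so COP_actual = Q̇_C/Ẇ = 567.5/482.0 = 1.177.
In absolute terms T_C = 203.45 K and T_H = 293.55 K, so ΔT = 90.10 K.
COP_Carnot = T_C/ΔT = 203.45/90.10 = 2.258.
η_II = COP_actual/COP_Carnot = 1.177/2.258 = 0.5214.

0.521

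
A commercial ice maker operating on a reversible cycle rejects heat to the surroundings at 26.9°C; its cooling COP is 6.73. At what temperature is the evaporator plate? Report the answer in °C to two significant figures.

For a Carnot refrigerator COP_R = T_C/(T_H − T_C), so T_C = COP·T_H/(1 + COP).
With T_H = 300.05 K, T_C = 6.73 × 300.05/7.730 = 261.23 K.
Converting, 261.23 K = -11.92°C.

-12 °C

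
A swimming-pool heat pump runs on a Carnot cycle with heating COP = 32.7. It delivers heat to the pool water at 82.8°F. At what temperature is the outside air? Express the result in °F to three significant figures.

66.2 °F

COP_HP = T_H/(T_H − T_C) gives T_H − T_C = T_H/COP.
With T_H = 301.37 K, T_C = 301.37 × (1 − 1/32.7) = 292.16 K.
Converting, 292.16 K = 66.21°F.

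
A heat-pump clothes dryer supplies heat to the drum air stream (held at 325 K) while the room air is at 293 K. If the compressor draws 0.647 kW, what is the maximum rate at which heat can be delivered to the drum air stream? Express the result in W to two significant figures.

6600 W

The reservoir spacing is ΔT = 325 − 293 = 32.00 K.
COP_Carnot = T_H/ΔT = 325.00/32.00 = 10.16.
Q̇_max = COP_Carnot × Ẇ = 10.16 × 0.6470 kW = 6.571 kW = 6571 W.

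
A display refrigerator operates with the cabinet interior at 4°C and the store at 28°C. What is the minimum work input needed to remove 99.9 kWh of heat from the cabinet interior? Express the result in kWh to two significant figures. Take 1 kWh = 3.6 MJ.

8.7 kWh

In absolute terms T_C = 277.15 K and T_H = 301.15 K, so ΔT = 24.00 K.
The reversible limit is COP_R = T_C/ΔT = 11.55, so W_min = Q_C/COP = Q_C·ΔT/T_C.
W_min = 99.90 × 24.00/277.15 = 8.651 kWh.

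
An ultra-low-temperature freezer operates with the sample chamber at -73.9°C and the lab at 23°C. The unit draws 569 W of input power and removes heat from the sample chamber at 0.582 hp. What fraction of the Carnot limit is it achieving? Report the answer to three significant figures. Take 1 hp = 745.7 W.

0.371

Converting, Q̇_C = 0.5820 hp = 434.0 W, so COP_actual = Q̇_C/Ẇ = 434.0/569.0 = 0.7627.
In absolute terms T_C = 199.25 K and T_H = 296.15 K, so ΔT = 96.90 K.
COP_Carnot = T_C/ΔT = 199.25/96.90 = 2.056.
η_II = COP_actual/COP_Carnot = 0.7627/2.056 = 0.3709.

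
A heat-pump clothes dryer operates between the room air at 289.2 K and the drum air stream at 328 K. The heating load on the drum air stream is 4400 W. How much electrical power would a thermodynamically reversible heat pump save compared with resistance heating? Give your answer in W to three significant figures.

3880 W

The reservoir spacing is ΔT = 328 − 289.2 = 38.80 K.
COP_Carnot = T_H/ΔT = 328.00/38.80 = 8.454.
Resistance heating needs Ẇ_res = Q̇_H = 4400 W; the reversible heat pump needs only Ẇ_hp = Q̇_H/COP = 520.5 W.
Saving = 4400 − 520.5 = 3880 W.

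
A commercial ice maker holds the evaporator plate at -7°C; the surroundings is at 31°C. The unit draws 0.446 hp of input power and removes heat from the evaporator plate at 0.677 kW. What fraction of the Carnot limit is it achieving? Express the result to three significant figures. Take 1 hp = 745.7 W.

0.291

Converting, Q̇_C = 0.6770 kW = 0.9079 hp, so COP_actual = Q̇_C/Ẇ = 0.9079/0.4460 = 2.036.
In absolute terms T_C = 266.15 K and T_H = 304.15 K, so ΔT = 38.00 K.
COP_Carnot = T_C/ΔT = 266.15/38.00 = 7.004.
η_II = COP_actual/COP_Carnot = 2.036/7.004 = 0.2906.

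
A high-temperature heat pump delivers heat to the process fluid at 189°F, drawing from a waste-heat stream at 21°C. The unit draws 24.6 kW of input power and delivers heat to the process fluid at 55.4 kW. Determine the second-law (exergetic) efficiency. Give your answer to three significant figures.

0.414

COP_actual = Q̇_H/Ẇ = 55.40/24.60 = 2.252.
In absolute terms T_C = 294.15 K and T_H = 360.37 K, so ΔT = 66.22 K.
COP_Carnot = T_H/ΔT = 360.37/66.22 = 5.442.
η_II = COP_actual/COP_Carnot = 2.252/5.442 = 0.4138.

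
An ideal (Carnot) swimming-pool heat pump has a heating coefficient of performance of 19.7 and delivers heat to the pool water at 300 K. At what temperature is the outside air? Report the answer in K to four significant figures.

284.8 K

COP_HP = T_H/(T_H − T_C) gives T_H − T_C = T_H/COP.
With T_H = 300.00 K, T_C = 300.00 × (1 − 1/19.7) = 284.77 K.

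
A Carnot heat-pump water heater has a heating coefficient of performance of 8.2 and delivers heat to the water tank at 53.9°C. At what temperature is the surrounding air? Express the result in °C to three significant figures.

COP_HP = T_H/(T_H − T_C) gives T_H − T_C = T_H/COP.
With T_H = 327.05 K, T_C = 327.05 × (1 − 1/8.2) = 287.17 K.
Converting, 287.17 K = 14.02°C.

14.0 °C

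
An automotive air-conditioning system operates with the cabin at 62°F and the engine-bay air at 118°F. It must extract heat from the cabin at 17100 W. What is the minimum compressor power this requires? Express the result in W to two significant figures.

1800 W

In absolute terms T_C = 289.82 K and T_H = 320.93 K, so ΔT = 31.11 K.
COP_Carnot = T_C/ΔT = 289.82/31.11 = 9.316.
Ẇ_min = Q̇/COP_Carnot = 17100/9.316 = 1836 W.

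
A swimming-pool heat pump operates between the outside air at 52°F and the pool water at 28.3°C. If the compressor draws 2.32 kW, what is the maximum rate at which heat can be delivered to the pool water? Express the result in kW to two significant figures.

41 kW

In absolute terms T_C = 284.26 K and T_H = 301.45 K, so ΔT = 17.19 K.
COP_Carnot = T_H/ΔT = 301.45/17.19 = 17.54.
Q̇_max = COP_Carnot × Ẇ = 17.54 × 2.320 kW = 40.69 kW.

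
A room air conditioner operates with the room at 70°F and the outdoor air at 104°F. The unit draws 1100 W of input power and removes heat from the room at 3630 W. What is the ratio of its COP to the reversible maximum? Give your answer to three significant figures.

COP_actual = Q̇_C/Ẇ = 3630/1100 = 3.300.
In absolute terms T_C = 294.26 K and T_H = 313.15 K, so ΔT = 18.89 K.
COP_Carnot = T_C/ΔT = 294.26/18.89 = 15.58.
η_II = COP_actual/COP_Carnot = 3.300/15.58 = 0.2118.

0.212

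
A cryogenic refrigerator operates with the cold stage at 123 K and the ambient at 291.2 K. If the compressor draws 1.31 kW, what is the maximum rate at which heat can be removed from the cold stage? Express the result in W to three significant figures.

The reservoir spacing is ΔT = 291.2 − 123 = 168.2 K.
COP_Carnot = T_C/ΔT = 123.00/168.2 = 0.7313.
Q̇_max = COP_Carnot × Ẇ = 0.7313 × 1.310 kW = 0.9580 kW = 958.0 W.

958 W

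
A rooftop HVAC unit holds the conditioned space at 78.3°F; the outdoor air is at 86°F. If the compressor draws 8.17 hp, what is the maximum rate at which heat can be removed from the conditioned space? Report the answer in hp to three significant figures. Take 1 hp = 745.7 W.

In absolute terms T_C = 298.87 K and T_H = 303.15 K, so ΔT = 4.278 K.
COP_Carnot = T_C/ΔT = 298.87/4.278 = 69.87.
Q̇_max = COP_Carnot × Ẇ = 69.87 × 8.170 hp = 570.8 hp.

571 hp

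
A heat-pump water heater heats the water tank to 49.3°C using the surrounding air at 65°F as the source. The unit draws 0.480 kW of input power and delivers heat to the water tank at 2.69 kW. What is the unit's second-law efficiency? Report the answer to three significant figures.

0.538

COP_actual = Q̇_H/Ẇ = 2.690/0.4800 = 5.604.
In absolute terms T_C = 291.48 K and T_H = 322.45 K, so ΔT = 30.97 K.
COP_Carnot = T_H/ΔT = 322.45/30.97 = 10.41.
η_II = COP_actual/COP_Carnot = 5.604/10.41 = 0.5382.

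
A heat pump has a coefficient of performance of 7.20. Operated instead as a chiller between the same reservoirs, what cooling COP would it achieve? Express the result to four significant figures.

6.200

Since Q_H = Q_C + W for any cycle, COP_R = Q_C/W = Q_H/W − 1.
COP_R = 7.20 − 1 = 6.20.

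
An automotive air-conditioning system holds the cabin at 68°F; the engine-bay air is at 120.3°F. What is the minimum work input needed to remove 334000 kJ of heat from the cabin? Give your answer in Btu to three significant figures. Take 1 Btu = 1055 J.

31400 Btu

In absolute terms T_C = 293.15 K and T_H = 322.21 K, so ΔT = 29.06 K.
The reversible limit is COP_R = T_C/ΔT = 10.09, so W_min = Q_C/COP = Q_C·ΔT/T_C.
W_min = 334000 × 29.06/293.15 = 33100 kJ = 31380 Btu.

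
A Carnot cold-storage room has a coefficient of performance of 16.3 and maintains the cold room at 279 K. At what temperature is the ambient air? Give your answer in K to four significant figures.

COP_R = T_C/(T_H − T_C) gives T_H − T_C = T_C/COP.
With T_C = 279.00 K, T_H = 279.00 × (1 + 1/16.3) = 296.12 K.

296.1 K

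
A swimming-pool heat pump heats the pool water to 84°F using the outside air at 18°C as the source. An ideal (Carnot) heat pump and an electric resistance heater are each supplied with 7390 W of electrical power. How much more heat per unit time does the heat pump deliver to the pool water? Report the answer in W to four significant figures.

In absolute terms T_C = 291.15 K and T_H = 302.04 K, so ΔT = 10.89 K.
COP_Carnot = T_H/ΔT = 302.04/10.89 = 27.74.
The heat pump delivers Q̇_H = COP × Ẇ = 205000 W; the resistance heater delivers Ẇ = 7390 W.
Extra = (COP − 1)·Ẇ = 197600 W.

197600 W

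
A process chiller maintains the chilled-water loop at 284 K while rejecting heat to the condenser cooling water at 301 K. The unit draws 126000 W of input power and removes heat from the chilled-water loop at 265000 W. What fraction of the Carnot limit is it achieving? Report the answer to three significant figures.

0.126

COP_actual = Q̇_C/Ẇ = 265000/126000 = 2.103.
The reservoir spacing is ΔT = 301 − 284 = 17.00 K.
COP_Carnot = T_C/ΔT = 284.00/17.00 = 16.71.
η_II = COP_actual/COP_Carnot = 2.103/16.71 = 0.1259.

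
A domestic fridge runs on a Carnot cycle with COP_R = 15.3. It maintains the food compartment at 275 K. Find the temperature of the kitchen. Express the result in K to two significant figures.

COP_R = T_C/(T_H − T_C) gives T_H − T_C = T_C/COP.
With T_C = 275.00 K, T_H = 275.00 × (1 + 1/15.3) = 292.97 K.

290 K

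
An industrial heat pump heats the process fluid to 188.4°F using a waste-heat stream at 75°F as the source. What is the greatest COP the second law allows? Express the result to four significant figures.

In absolute terms T_C = 297.04 K and T_H = 360.04 K, so ΔT = 63.00 K.
For a reversible cycle, COP_Carnot = T_H/ΔT = 360.04/63.00 = 5.715.

5.715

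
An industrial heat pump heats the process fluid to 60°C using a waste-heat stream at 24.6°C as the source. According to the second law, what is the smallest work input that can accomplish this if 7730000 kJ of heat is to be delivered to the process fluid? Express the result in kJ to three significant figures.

In absolute terms T_C = 297.75 K and T_H = 333.15 K, so ΔT = 35.40 K.
The reversible limit is COP_HP = T_H/ΔT = 9.411, so W_min = Q_H/COP = Q_H·ΔT/T_H.
W_min = 7730000 × 35.40/333.15 = 821400 kJ.

821000 kJ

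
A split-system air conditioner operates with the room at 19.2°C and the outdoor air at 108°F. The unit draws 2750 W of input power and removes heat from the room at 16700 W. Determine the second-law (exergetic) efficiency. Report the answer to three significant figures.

0.478

COP_actual = Q̇_C/Ẇ = 16700/2750 = 6.073.
In absolute terms T_C = 292.35 K and T_H = 315.37 K, so ΔT = 23.02 K.
COP_Carnot = T_C/ΔT = 292.35/23.02 = 12.70.
η_II = COP_actual/COP_Carnot = 6.073/12.70 = 0.4782.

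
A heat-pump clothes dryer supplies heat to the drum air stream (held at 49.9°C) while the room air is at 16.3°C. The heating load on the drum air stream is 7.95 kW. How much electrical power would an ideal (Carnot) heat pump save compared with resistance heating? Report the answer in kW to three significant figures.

7.12 kW

In absolute terms T_C = 289.45 K and T_H = 323.05 K, so ΔT = 33.60 K.
COP_Carnot = T_H/ΔT = 323.05/33.60 = 9.615.
Resistance heating needs Ẇ_res = Q̇_H = 7.950 kW; the reversible heat pump needs only Ẇ_hp = Q̇_H/COP = 0.8269 kW.
Saving = 7.950 − 0.8269 = 7.123 kW.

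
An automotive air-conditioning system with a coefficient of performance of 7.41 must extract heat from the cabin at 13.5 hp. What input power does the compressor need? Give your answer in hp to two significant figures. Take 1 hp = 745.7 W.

Ẇ = Q̇_C/COP = 13.50/7.41 = 1.822 hp.

1.8 hp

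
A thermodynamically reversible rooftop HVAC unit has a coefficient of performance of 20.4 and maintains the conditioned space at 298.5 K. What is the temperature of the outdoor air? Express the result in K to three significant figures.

COP_R = T_C/(T_H − T_C) gives T_H − T_C = T_C/COP.
With T_C = 298.50 K, T_H = 298.50 × (1 + 1/20.4) = 313.13 K.

313 K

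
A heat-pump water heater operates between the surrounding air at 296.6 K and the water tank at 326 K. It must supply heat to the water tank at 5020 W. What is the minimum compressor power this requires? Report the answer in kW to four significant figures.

0.4527 kW

The reservoir spacing is ΔT = 326 − 296.6 = 29.40 K.
COP_Carnot = T_H/ΔT = 326.00/29.40 = 11.09.
Ẇ_min = Q̇/COP_Carnot = 5020/11.09 = 452.7 W = 0.4527 kW.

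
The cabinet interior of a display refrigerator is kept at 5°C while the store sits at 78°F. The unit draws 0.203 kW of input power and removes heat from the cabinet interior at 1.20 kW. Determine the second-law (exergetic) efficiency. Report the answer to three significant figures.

COP_actual = Q̇_C/Ẇ = 1.200/0.2030 = 5.911.
In absolute terms T_C = 278.15 K and T_H = 298.71 K, so ΔT = 20.56 K.
COP_Carnot = T_C/ΔT = 278.15/20.56 = 13.53.
η_II = COP_actual/COP_Carnot = 5.911/13.53 = 0.4369.

0.437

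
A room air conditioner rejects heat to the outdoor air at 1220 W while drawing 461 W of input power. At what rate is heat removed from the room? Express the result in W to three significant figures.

759 W

For a cyclic device the first law requires Q̇_H = Q̇_C + Ẇ.
Q̇_C = Q̇_H − Ẇ = 759.0 W.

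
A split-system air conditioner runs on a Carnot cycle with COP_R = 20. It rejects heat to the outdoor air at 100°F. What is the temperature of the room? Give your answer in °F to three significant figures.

For a Carnot refrigerator COP_R = T_C/(T_H − T_C), so T_C = COP·T_H/(1 + COP).
With T_H = 310.93 K, T_C = 20 × 310.93/21.00 = 296.12 K.
Converting, 296.12 K = 73.35°F.

73.3 °F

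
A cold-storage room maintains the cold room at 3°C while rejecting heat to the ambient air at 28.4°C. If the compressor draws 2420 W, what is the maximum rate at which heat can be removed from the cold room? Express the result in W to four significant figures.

In absolute terms T_C = 276.15 K and T_H = 301.55 K, so ΔT = 25.40 K.
COP_Carnot = T_C/ΔT = 276.15/25.40 = 10.87.
Q̇_max = COP_Carnot × Ẇ = 10.87 × 2420 W = 26310 W.

26310 W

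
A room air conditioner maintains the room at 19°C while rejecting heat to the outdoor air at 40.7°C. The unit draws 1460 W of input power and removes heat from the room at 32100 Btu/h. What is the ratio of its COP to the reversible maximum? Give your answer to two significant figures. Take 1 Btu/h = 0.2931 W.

0.48

Converting, Q̇_C = 32100 Btu/h = 9409 W, so COP_actual = Q̇_C/Ẇ = 9409/1460 = 6.444.
In absolute terms T_C = 292.15 K and T_H = 313.85 K, so ΔT = 21.70 K.
COP_Carnot = T_C/ΔT = 292.15/21.70 = 13.46.
η_II = COP_actual/COP_Carnot = 6.444/13.46 = 0.4787.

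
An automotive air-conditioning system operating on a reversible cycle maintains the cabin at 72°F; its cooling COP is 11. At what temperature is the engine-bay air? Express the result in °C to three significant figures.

49.1 °C

COP_R = T_C/(T_H − T_C) gives T_H − T_C = T_C/COP.
With T_C = 295.37 K, T_H = 295.37 × (1 + 1/11) = 322.22 K.
Converting, 322.22 K = 49.07°C.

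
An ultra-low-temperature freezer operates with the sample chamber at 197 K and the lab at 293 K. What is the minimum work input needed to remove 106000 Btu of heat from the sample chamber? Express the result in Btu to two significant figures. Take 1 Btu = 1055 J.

The reservoir spacing is ΔT = 293 − 197 = 96.00 K.
The reversible limit is COP_R = T_C/ΔT = 2.052, so W_min = Q_C/COP = Q_C·ΔT/T_C.
W_min = 106000 × 96.00/197.00 = 51650 Btu.

52000 Btu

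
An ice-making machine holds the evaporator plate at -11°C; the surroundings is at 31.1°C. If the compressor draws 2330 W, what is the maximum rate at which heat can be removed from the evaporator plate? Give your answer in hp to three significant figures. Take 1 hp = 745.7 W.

19.5 hp

In absolute terms T_C = 262.15 K and T_H = 304.25 K, so ΔT = 42.10 K.
COP_Carnot = T_C/ΔT = 262.15/42.10 = 6.227.
Q̇_max = COP_Carnot × Ẇ = 6.227 × 2330 W = 14510 W = 19.46 hp.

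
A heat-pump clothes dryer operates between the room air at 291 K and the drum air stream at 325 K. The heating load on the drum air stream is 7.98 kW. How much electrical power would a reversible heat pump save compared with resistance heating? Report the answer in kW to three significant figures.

The reservoir spacing is ΔT = 325 − 291 = 34.00 K.
COP_Carnot = T_H/ΔT = 325.00/34.00 = 9.559.
Resistance heating needs Ẇ_res = Q̇_H = 7.980 kW; the reversible heat pump needs only Ẇ_hp = Q̇_H/COP = 0.8348 kW.
Saving = 7.980 − 0.8348 = 7.145 kW.

7.15 kW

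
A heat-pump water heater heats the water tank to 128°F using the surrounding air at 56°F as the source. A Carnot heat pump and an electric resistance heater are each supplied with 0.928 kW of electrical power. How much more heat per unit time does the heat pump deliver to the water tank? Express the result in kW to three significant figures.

In absolute terms T_C = 286.48 K and T_H = 326.48 K, so ΔT = 40.00 K.
COP_Carnot = T_H/ΔT = 326.48/40.00 = 8.162.
The heat pump delivers Q̇_H = COP × Ẇ = 7.574 kW; the resistance heater delivers Ẇ = 0.9280 kW.
Extra = (COP − 1)·Ẇ = 6.646 kW.

6.65 kW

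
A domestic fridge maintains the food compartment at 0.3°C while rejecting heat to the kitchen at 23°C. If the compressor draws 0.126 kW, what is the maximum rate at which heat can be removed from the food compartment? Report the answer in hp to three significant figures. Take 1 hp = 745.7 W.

In absolute terms T_C = 273.45 K and T_H = 296.15 K, so ΔT = 22.70 K.
COP_Carnot = T_C/ΔT = 273.45/22.70 = 12.05.
Q̇_max = COP_Carnot × Ẇ = 12.05 × 0.1260 kW = 1.518 kW = 2.035 hp.

2.04 hp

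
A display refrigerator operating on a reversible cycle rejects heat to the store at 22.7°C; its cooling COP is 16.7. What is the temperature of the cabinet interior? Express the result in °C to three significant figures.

For a Carnot refrigerator COP_R = T_C/(T_H − T_C), so T_C = COP·T_H/(1 + COP).
With T_H = 295.85 K, T_C = 16.7 × 295.85/17.70 = 279.14 K.
Converting, 279.14 K = 5.99°C.

5.99 °C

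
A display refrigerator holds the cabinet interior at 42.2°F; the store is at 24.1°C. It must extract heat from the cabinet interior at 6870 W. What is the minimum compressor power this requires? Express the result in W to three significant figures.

In absolute terms T_C = 278.82 K and T_H = 297.25 K, so ΔT = 18.43 K.
COP_Carnot = T_C/ΔT = 278.82/18.43 = 15.13.
Ẇ_min = Q̇/COP_Carnot = 6870/15.13 = 454.2 W.

454 W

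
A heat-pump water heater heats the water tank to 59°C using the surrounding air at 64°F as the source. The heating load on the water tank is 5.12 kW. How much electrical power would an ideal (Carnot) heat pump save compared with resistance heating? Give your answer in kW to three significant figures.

In absolute terms T_C = 290.93 K and T_H = 332.15 K, so ΔT = 41.22 K.
COP_Carnot = T_H/ΔT = 332.15/41.22 = 8.058.
Resistance heating needs Ẇ_res = Q̇_H = 5.120 kW; the reversible heat pump needs only Ẇ_hp = Q̇_H/COP = 0.6354 kW.
Saving = 5.120 − 0.6354 = 4.485 kW.

4.48 kW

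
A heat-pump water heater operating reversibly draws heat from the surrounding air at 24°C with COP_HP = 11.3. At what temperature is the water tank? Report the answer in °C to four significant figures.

52.85 °C

COP_HP = T_H/(T_H − T_C) rearranges to T_H = COP·T_C/(COP − 1).
With T_C = 297.15 K, T_H = 11.3 × 297.15/10.30 = 326.00 K.
Converting, 326.00 K = 52.85°C.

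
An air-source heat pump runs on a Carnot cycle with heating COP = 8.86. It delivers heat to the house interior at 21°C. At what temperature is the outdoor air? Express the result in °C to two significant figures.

COP_HP = T_H/(T_H − T_C) gives T_H − T_C = T_H/COP.
With T_H = 294.15 K, T_C = 294.15 × (1 − 1/8.86) = 260.95 K.
Converting, 260.95 K = -12.20°C.

-12 °C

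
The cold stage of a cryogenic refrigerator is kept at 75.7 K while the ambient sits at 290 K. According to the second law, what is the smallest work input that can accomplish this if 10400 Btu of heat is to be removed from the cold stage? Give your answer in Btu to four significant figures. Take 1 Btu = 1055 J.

The reservoir spacing is ΔT = 290 − 75.7 = 214.3 K.
The reversible limit is COP_R = T_C/ΔT = 0.3532, so W_min = Q_C/COP = Q_C·ΔT/T_C.
W_min = 10400 × 214.3/75.70 = 29440 Btu.

29440 Btu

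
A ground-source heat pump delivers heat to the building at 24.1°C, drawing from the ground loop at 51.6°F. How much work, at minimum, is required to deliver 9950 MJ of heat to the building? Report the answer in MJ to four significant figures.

In absolute terms T_C = 284.04 K and T_H = 297.25 K, so ΔT = 13.21 K.
The reversible limit is COP_HP = T_H/ΔT = 22.50, so W_min = Q_H/COP = Q_H·ΔT/T_H.
W_min = 9950 × 13.21/297.25 = 442.2 MJ.

442.2 MJ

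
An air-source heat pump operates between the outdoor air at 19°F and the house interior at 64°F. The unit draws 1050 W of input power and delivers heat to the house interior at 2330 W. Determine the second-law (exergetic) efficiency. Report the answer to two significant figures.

COP_actual = Q̇_H/Ẇ = 2330/1050 = 2.219.
In absolute terms T_C = 265.93 K and T_H = 290.93 K, so ΔT = 25.00 K.
COP_Carnot = T_H/ΔT = 290.93/25.00 = 11.64.
η_II = COP_actual/COP_Carnot = 2.219/11.64 = 0.1907.

0.19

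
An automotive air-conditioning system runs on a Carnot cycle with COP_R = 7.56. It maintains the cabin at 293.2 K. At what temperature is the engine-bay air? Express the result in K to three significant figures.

COP_R = T_C/(T_H − T_C) gives T_H − T_C = T_C/COP.
With T_C = 293.20 K, T_H = 293.20 × (1 + 1/7.56) = 331.98 K.

332 K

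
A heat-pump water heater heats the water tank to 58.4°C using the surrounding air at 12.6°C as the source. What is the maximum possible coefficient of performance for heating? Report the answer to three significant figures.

7.24

In absolute terms T_C = 285.75 K and T_H = 331.55 K, so ΔT = 45.80 K.
For a reversible cycle, COP_Carnot = T_H/ΔT = 331.55/45.80 = 7.239.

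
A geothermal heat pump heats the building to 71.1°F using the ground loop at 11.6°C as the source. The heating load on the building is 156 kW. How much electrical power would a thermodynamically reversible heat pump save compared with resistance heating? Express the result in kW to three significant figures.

151 kW

In absolute terms T_C = 284.75 K and T_H = 294.87 K, so ΔT = 10.12 K.
COP_Carnot = T_H/ΔT = 294.87/10.12 = 29.13.
Resistance heating needs Ẇ_res = Q̇_H = 156.0 kW; the reversible heat pump needs only Ẇ_hp = Q̇_H/COP = 5.355 kW.
Saving = 156.0 − 5.355 = 150.6 kW.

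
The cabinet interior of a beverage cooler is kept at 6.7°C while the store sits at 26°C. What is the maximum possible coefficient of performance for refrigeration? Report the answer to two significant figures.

In absolute terms T_C = 279.85 K and T_H = 299.15 K, so ΔT = 19.30 K.
For a reversible cycle, COP_Carnot = T_C/ΔT = 279.85/19.30 = 14.50.

15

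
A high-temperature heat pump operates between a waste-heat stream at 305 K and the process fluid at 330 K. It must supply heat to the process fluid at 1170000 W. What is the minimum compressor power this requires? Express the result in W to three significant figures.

The reservoir spacing is ΔT = 330 − 305 = 25.00 K.
COP_Carnot = T_H/ΔT = 330.00/25.00 = 13.20.
Ẇ_min = Q̇/COP_Carnot = 1170000/13.20 = 88640 W.

88600 W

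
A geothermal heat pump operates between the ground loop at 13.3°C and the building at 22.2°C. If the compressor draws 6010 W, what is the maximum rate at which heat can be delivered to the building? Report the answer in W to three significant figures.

199000 W

In absolute terms T_C = 286.45 K and T_H = 295.35 K, so ΔT = 8.900 K.
COP_Carnot = T_H/ΔT = 295.35/8.900 = 33.19.
Q̇_max = COP_Carnot × Ẇ = 33.19 × 6010 W = 199400 W.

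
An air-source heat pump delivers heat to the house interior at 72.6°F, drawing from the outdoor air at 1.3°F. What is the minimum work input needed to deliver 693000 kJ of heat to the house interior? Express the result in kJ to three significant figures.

92800 kJ

In absolute terms T_C = 256.09 K and T_H = 295.71 K, so ΔT = 39.61 K.
The reversible limit is COP_HP = T_H/ΔT = 7.465, so W_min = Q_H/COP = Q_H·ΔT/T_H.
W_min = 693000 × 39.61/295.71 = 92830 kJ.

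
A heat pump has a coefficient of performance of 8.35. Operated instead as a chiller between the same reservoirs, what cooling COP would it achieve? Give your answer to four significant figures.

Since Q_H = Q_C + W for any cycle, COP_R = Q_C/W = Q_H/W − 1.
COP_R = 8.35 − 1 = 7.35.

7.350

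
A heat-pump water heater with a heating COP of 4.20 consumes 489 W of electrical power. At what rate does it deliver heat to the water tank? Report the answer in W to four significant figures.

2054 W

Q̇_H = COP_HP × Ẇ = 4.20 × 489.0 = 2054 W.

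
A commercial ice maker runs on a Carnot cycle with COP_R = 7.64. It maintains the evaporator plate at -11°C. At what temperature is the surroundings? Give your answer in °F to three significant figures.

74.0 °F

COP_R = T_C/(T_H − T_C) gives T_H − T_C = T_C/COP.
With T_C = 262.15 K, T_H = 262.15 × (1 + 1/7.64) = 296.46 K.
Converting, 296.46 K = 73.96°F.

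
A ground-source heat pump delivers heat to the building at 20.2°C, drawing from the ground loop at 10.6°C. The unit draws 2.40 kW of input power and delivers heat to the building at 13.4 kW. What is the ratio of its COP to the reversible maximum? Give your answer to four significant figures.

0.1827

COP_actual = Q̇_H/Ẇ = 13.40/2.400 = 5.583.
In absolute terms T_C = 283.75 K and T_H = 293.35 K, so ΔT = 9.600 K.
COP_Carnot = T_H/ΔT = 293.35/9.600 = 30.56.
η_II = COP_actual/COP_Carnot = 5.583/30.56 = 0.1827.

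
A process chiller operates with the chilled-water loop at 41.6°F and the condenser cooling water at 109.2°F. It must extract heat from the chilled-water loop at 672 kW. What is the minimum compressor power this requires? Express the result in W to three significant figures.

90600 W

In absolute terms T_C = 278.48 K and T_H = 316.04 K, so ΔT = 37.56 K.
COP_Carnot = T_C/ΔT = 278.48/37.56 = 7.415.
Ẇ_min = Q̇/COP_Carnot = 672.0/7.415 = 90.62 kW = 90620 W.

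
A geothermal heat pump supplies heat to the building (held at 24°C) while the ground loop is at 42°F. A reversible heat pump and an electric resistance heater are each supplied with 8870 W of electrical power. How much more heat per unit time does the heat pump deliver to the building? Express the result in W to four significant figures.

134000 W

In absolute terms T_C = 278.71 K and T_H = 297.15 K, so ΔT = 18.44 K.
COP_Carnot = T_H/ΔT = 297.15/18.44 = 16.11.
The heat pump delivers Q̇_H = COP × Ẇ = 142900 W; the resistance heater delivers Ẇ = 8870 W.
Extra = (COP − 1)·Ẇ = 134000 W.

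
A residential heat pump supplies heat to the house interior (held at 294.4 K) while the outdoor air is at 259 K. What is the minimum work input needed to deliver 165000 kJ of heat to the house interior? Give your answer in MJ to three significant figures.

The reservoir spacing is ΔT = 294.4 − 259 = 35.40 K.
The reversible limit is COP_HP = T_H/ΔT = 8.316, so W_min = Q_H/COP = Q_H·ΔT/T_H.
W_min = 165000 × 35.40/294.40 = 19840 kJ = 19.84 MJ.

19.8 MJ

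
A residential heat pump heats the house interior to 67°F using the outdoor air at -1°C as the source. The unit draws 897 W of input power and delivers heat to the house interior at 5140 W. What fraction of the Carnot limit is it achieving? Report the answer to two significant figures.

COP_actual = Q̇_H/Ẇ = 5140/897.0 = 5.730.
In absolute terms T_C = 272.15 K and T_H = 292.59 K, so ΔT = 20.44 K.
COP_Carnot = T_H/ΔT = 292.59/20.44 = 14.31.
η_II = COP_actual/COP_Carnot = 5.730/14.31 = 0.4004.

0.40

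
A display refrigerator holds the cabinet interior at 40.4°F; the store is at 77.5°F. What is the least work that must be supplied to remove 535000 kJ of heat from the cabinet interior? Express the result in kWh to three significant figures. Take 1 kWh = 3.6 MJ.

11.0 kWh

In absolute terms T_C = 277.82 K and T_H = 298.43 K, so ΔT = 20.61 K.
The reversible limit is COP_R = T_C/ΔT = 13.48, so W_min = Q_C/COP = Q_C·ΔT/T_C.
W_min = 535000 × 20.61/277.82 = 39690 kJ = 11.03 kWh.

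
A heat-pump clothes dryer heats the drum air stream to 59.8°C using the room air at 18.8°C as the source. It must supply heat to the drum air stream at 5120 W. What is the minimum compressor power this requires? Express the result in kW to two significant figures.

0.63 kW

In absolute terms T_C = 291.95 K and T_H = 332.95 K, so ΔT = 41.00 K.
COP_Carnot = T_H/ΔT = 332.95/41.00 = 8.121.
Ẇ_min = Q̇/COP_Carnot = 5120/8.121 = 630.5 W = 0.6305 kW.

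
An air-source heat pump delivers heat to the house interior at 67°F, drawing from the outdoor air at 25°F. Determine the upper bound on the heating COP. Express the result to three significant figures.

In absolute terms T_C = 269.26 K and T_H = 292.59 K, so ΔT = 23.33 K.
For a reversible cycle, COP_Carnot = T_H/ΔT = 292.59/23.33 = 12.54.

12.5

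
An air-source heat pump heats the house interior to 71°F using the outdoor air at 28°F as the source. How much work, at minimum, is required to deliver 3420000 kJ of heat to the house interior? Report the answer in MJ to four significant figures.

In absolute terms T_C = 270.93 K and T_H = 294.82 K, so ΔT = 23.89 K.
The reversible limit is COP_HP = T_H/ΔT = 12.34, so W_min = Q_H/COP = Q_H·ΔT/T_H.
W_min = 3420000 × 23.89/294.82 = 277100 kJ = 277.1 MJ.

277.1 MJ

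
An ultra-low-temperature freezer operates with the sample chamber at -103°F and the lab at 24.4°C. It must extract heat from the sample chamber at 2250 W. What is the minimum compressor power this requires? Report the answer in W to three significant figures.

1130 W

In absolute terms T_C = 198.15 K and T_H = 297.55 K, so ΔT = 99.40 K.
COP_Carnot = T_C/ΔT = 198.15/99.40 = 1.993.
Ẇ_min = Q̇/COP_Carnot = 2250/1.993 = 1129 W.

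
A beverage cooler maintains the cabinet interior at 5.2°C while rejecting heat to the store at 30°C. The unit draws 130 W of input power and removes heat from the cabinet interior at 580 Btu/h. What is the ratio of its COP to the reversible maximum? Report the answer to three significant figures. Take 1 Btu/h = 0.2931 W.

0.117

Converting, Q̇_C = 580.0 Btu/h = 170.0 W, so COP_actual = Q̇_C/Ẇ = 170.0/130.0 = 1.308.
In absolute terms T_C = 278.35 K and T_H = 303.15 K, so ΔT = 24.80 K.
COP_Carnot = T_C/ΔT = 278.35/24.80 = 11.22.
η_II = COP_actual/COP_Carnot = 1.308/11.22 = 0.1165.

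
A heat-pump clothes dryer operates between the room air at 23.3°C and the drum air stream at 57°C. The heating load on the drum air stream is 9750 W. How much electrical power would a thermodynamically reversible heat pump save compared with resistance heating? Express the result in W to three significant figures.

In absolute terms T_C = 296.45 K and T_H = 330.15 K, so ΔT = 33.70 K.
COP_Carnot = T_H/ΔT = 330.15/33.70 = 9.797.
Resistance heating needs Ẇ_res = Q̇_H = 9750 W; the reversible heat pump needs only Ẇ_hp = Q̇_H/COP = 995.2 W.
Saving = 9750 − 995.2 = 8755 W.

8750 W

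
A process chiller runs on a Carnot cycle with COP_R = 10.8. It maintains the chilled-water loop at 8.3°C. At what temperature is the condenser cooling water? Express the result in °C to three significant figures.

34.4 °C

COP_R = T_C/(T_H − T_C) gives T_H − T_C = T_C/COP.
With T_C = 281.45 K, T_H = 281.45 × (1 + 1/10.8) = 307.51 K.
Converting, 307.51 K = 34.36°C.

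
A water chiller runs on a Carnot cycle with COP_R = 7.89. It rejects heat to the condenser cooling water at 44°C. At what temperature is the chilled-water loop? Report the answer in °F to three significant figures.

47.0 °F

For a Carnot refrigerator COP_R = T_C/(T_H − T_C), so T_C = COP·T_H/(1 + COP).
With T_H = 317.15 K, T_C = 7.89 × 317.15/8.890 = 281.48 K.
Converting, 281.48 K = 46.99°F.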